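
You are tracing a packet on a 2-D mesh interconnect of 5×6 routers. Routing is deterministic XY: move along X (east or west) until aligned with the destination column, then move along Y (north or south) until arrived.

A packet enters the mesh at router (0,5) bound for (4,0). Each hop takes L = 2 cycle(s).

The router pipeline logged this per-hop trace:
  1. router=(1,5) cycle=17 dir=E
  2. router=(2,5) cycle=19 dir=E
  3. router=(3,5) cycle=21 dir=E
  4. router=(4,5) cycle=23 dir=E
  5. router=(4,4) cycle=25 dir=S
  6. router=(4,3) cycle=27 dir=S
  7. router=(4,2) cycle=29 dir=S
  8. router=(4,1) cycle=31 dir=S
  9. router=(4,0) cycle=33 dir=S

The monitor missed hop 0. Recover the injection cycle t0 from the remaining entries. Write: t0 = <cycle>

t0 = 15

cyc[1] = 17 and cyc[k] = t0 + k·L for every k.
Therefore t0 = 17 − L = 15.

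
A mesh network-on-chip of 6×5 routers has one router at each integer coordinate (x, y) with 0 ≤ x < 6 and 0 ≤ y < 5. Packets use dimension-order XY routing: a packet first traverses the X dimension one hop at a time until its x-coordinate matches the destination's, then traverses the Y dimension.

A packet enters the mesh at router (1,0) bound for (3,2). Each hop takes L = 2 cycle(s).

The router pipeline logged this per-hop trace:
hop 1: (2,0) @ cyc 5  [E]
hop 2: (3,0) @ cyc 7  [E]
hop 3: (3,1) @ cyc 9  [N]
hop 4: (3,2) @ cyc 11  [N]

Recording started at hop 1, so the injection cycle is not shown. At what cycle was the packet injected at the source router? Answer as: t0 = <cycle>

t0 = 3

cyc[1] = 5 and cyc[k] = t0 + k·L for every k.
Therefore t0 = 5 − L = 3.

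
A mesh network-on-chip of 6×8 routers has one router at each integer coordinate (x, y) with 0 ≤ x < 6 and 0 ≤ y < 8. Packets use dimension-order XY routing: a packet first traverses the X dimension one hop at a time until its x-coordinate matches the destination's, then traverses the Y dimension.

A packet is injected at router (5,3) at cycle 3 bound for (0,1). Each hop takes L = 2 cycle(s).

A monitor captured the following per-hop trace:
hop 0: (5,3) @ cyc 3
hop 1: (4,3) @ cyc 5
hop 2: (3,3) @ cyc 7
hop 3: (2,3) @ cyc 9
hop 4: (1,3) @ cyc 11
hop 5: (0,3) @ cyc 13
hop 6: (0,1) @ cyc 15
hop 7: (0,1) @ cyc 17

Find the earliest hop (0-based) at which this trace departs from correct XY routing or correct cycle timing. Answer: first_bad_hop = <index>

  1: Δx=-1 Δy=+0 Δt=2 [ok]
  2: Δx=-1 Δy=+0 Δt=2 [ok]
  3: Δx=-1 Δy=+0 Δt=2 [ok]
  4: Δx=-1 Δy=+0 Δt=2 [ok]
  5: Δx=-1 Δy=+0 Δt=2 [ok]
  6: Δx=+0 Δy=-2 Δt=2 [BAD: non-unit step]

first_bad_hop = 6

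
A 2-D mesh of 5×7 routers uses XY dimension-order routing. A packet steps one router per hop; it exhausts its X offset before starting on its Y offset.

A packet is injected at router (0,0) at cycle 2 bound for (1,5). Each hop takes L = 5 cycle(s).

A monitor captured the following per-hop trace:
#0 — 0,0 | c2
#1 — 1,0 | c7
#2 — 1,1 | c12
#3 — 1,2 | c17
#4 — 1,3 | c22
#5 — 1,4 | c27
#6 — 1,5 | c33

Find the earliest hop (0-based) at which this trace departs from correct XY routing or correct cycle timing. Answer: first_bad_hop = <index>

first_bad_hop = 6

[1] (+1,+0) / 5c ⇒ ok
[2] (+0,+1) / 5c ⇒ ok
[3] (+0,+1) / 5c ⇒ ok
[4] (+0,+1) / 5c ⇒ ok
[5] (+0,+1) / 5c ⇒ ok
[6] (+0,+1) / 6c ⇒ BAD: Δcyc=6≠L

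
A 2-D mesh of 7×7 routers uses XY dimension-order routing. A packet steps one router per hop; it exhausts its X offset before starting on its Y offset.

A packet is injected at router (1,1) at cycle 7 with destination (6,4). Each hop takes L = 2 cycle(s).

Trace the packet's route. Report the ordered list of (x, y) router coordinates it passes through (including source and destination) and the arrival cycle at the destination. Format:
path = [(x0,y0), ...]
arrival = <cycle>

path = [(1,1), (2,1), (3,1), (4,1), (5,1), (6,1), (6,2), (6,3), (6,4)]
arrival = 23

  0. router=(1,1) cycle=7 (inject)
  1. router=(2,1) cycle=9 dir=E
  2. router=(3,1) cycle=11 dir=E
  3. router=(4,1) cycle=13 dir=E
  4. router=(5,1) cycle=15 dir=E
  5. router=(6,1) cycle=17 dir=E
  6. router=(6,2) cycle=19 dir=N
  7. router=(6,3) cycle=21 dir=N
  8. router=(6,4) cycle=23 dir=N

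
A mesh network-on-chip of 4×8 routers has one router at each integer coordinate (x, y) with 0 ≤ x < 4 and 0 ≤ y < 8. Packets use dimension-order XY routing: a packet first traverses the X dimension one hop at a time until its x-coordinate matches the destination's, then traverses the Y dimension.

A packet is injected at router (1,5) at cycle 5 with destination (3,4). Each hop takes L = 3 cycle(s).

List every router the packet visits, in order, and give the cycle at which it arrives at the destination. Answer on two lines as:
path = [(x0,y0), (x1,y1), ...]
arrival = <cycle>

hop 0: (1,5) @ cyc 5
hop 1: (2,5) @ cyc 8  [E]
hop 2: (3,5) @ cyc 11  [E]
hop 3: (3,4) @ cyc 14  [S]

path = [(1,5), (2,5), (3,5), (3,4)]
arrival = 14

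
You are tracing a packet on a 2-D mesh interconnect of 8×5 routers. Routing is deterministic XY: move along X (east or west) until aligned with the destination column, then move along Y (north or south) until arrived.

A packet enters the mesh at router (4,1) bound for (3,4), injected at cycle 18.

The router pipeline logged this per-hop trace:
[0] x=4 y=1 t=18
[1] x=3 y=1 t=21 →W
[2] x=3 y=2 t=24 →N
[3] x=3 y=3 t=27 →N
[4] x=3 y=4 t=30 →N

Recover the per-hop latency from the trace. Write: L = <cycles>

L = 3

Δcyc across hop 0→1: 21 − 18 = 3.
That increment is L by definition: L = 3.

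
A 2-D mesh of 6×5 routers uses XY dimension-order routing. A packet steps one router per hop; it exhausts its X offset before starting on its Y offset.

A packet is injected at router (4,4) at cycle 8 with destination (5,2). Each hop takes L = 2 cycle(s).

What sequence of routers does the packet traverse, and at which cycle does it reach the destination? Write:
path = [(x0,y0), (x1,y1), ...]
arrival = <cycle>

path = [(4,4), (5,4), (5,3), (5,2)]
arrival = 14

[0] x=4 y=4 t=8
[1] x=5 y=4 t=10 →E
[2] x=5 y=3 t=12 →S
[3] x=5 y=2 t=14 →S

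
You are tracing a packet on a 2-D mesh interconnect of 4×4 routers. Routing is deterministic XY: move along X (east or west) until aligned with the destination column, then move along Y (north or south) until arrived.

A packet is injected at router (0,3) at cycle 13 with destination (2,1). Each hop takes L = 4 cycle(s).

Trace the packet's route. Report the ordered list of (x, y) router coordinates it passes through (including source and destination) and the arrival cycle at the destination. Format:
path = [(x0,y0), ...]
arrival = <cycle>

[0] x=0 y=3 t=13
[1] x=1 y=3 t=17 →E
[2] x=2 y=3 t=21 →E
[3] x=2 y=2 t=25 →S
[4] x=2 y=1 t=29 →S

path = [(0,3), (1,3), (2,3), (2,2), (2,1)]
arrival = 29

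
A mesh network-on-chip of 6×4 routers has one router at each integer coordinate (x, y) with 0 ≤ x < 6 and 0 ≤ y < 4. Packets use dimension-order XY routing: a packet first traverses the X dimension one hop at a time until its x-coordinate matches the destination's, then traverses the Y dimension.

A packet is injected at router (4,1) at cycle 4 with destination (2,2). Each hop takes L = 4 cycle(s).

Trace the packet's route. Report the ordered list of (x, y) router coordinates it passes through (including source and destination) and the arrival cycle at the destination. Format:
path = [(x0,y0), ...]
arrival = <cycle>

path = [(4,1), (3,1), (2,1), (2,2)]
arrival = 16

#0 — 4,1 | c4
#1 — 3,1 | c8 | W
#2 — 2,1 | c12 | W
#3 — 2,2 | c16 | N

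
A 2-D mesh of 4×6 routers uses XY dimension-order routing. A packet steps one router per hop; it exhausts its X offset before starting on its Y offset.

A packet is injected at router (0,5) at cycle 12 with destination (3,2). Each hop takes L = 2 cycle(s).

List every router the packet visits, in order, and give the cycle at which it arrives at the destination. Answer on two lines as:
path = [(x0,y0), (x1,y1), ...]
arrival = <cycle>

#0 — 0,5 | c12
#1 — 1,5 | c14 | E
#2 — 2,5 | c16 | E
#3 — 3,5 | c18 | E
#4 — 3,4 | c20 | S
#5 — 3,3 | c22 | S
#6 — 3,2 | c24 | S

path = [(0,5), (1,5), (2,5), (3,5), (3,4), (3,3), (3,2)]
arrival = 24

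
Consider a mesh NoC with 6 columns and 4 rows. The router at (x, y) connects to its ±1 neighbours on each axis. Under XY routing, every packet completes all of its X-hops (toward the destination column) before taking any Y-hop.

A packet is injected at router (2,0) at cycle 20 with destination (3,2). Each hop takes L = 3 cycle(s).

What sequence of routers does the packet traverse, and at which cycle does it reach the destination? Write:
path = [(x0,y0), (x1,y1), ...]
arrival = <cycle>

src (2,0)  cyc=20
E→(3,0)  cyc=23
N→(3,1)  cyc=26
N→(3,2)  cyc=29

path = [(2,0), (3,0), (3,1), (3,2)]
arrival = 29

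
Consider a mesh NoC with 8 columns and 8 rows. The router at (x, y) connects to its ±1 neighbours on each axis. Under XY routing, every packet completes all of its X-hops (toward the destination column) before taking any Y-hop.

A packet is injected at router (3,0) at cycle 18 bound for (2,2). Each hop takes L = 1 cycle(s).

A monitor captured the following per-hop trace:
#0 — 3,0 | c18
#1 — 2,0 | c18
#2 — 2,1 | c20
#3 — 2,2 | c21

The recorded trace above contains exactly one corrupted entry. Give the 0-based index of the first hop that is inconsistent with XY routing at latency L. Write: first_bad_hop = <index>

  1: Δx=-1 Δy=+0 Δt=0 [BAD: Δcyc=0≠L]

first_bad_hop = 1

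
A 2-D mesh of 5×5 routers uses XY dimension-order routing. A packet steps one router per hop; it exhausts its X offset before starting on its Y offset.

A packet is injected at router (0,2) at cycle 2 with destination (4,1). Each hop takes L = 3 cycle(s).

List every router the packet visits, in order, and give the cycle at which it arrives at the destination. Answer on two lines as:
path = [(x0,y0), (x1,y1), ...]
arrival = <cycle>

path = [(0,2), (1,2), (2,2), (3,2), (4,2), (4,1)]
arrival = 17

#0 — 0,2 | c2
#1 — 1,2 | c5 | E
#2 — 2,2 | c8 | E
#3 — 3,2 | c11 | E
#4 — 4,2 | c14 | E
#5 — 4,1 | c17 | S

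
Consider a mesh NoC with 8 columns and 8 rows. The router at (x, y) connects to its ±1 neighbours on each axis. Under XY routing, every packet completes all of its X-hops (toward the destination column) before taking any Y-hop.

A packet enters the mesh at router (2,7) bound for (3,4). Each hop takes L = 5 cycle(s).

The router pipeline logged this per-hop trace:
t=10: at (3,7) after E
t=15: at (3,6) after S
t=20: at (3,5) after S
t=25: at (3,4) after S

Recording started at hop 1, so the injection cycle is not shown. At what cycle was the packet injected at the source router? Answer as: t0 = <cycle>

t0 = 5

At hop 1 the cycle is 10; in general cyc_k = t0 + kL.
So t0 = 10 − 1·5 = 5.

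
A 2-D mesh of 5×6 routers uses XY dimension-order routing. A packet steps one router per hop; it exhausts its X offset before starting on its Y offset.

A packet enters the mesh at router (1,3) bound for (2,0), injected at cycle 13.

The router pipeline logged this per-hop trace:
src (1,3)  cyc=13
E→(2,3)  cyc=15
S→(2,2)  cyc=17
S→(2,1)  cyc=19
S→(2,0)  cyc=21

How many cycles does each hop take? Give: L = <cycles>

Δcyc across hop 0→1: 15 − 13 = 2.
Each hop adds L, hence L = 2.

L = 2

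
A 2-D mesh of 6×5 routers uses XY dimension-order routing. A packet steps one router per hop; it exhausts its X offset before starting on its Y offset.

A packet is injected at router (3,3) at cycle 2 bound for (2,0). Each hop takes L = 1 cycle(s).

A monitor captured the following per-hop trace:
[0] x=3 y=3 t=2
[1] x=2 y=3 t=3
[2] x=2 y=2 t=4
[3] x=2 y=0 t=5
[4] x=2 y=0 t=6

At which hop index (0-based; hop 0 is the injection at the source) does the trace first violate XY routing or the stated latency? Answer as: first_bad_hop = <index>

first_bad_hop = 3

[1] (-1,+0) / 1c ⇒ ok
[2] (+0,-1) / 1c ⇒ ok
[3] (+0,-2) / 1c ⇒ BAD: non-unit step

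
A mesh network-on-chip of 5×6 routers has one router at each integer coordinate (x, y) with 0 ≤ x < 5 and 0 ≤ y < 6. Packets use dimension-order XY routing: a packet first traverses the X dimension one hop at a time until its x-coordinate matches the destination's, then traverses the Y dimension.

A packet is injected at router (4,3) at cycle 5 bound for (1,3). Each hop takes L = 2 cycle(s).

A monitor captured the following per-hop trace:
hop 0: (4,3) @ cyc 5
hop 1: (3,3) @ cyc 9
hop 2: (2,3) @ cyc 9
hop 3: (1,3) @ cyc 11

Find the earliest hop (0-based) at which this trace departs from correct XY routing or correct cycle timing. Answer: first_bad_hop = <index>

first_bad_hop = 1

[1] (-1,+0) / 4c ⇒ BAD: Δcyc=4≠L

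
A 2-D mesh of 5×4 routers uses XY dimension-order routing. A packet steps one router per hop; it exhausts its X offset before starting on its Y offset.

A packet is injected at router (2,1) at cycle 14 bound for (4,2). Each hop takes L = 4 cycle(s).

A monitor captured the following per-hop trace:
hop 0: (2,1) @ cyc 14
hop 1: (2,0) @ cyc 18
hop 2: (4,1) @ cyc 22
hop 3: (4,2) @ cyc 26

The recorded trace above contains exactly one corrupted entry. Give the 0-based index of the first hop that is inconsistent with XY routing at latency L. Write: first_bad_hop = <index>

first_bad_hop = 1

hop 1: step (+0,-1), +4 cyc — BAD: Y-move but x=2≠4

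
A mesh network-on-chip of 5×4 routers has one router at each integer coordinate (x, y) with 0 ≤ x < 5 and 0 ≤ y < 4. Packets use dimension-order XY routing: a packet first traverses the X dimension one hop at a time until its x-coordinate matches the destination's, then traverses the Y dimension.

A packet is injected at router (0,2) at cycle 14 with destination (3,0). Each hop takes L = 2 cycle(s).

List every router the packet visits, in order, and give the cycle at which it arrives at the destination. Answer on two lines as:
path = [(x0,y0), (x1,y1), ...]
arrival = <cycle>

hop 0: (0,2) @ cyc 14
hop 1: (1,2) @ cyc 16  [E]
hop 2: (2,2) @ cyc 18  [E]
hop 3: (3,2) @ cyc 20  [E]
hop 4: (3,1) @ cyc 22  [S]
hop 5: (3,0) @ cyc 24  [S]

path = [(0,2), (1,2), (2,2), (3,2), (3,1), (3,0)]
arrival = 24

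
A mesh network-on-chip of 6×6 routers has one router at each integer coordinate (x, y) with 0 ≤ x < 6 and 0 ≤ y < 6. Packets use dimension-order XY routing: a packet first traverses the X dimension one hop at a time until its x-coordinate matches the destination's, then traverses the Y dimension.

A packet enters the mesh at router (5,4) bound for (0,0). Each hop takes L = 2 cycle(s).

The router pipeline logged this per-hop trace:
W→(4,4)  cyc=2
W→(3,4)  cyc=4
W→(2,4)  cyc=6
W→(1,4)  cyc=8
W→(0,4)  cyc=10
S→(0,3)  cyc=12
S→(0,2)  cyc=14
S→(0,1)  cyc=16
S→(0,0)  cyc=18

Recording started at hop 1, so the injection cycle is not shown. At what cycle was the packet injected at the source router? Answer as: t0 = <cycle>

t0 = 0

The first recorded entry is hop 1 at cycle 2.
So t0 = 2 − 1·2 = 0.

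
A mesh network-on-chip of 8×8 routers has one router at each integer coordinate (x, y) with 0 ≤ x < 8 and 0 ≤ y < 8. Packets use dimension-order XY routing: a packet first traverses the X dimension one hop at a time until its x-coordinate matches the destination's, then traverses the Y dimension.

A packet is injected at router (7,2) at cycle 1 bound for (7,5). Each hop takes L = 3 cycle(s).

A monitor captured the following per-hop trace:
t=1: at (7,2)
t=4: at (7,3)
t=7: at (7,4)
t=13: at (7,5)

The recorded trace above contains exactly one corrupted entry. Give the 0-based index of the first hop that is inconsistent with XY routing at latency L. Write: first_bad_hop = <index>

first_bad_hop = 3

hop 1: step (+0,+1), +3 cyc — ok
hop 2: step (+0,+1), +3 cyc — ok
hop 3: step (+0,+1), +6 cyc — BAD: Δcyc=6≠L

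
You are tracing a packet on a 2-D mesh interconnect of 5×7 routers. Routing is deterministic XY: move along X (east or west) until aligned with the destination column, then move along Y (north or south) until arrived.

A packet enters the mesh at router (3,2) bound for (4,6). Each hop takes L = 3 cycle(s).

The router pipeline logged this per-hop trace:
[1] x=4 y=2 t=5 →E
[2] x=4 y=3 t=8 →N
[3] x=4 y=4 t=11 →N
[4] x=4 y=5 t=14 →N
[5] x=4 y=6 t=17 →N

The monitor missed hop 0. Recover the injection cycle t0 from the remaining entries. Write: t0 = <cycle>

The first recorded entry is hop 1 at cycle 5.
Therefore t0 = 5 − L = 2.

t0 = 2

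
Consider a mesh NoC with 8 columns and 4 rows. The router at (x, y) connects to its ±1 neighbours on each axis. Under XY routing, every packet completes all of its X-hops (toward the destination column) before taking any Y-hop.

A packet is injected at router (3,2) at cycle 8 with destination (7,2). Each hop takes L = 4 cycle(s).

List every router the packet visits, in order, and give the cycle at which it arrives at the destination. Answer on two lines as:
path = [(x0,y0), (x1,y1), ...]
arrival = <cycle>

  0. router=(3,2) cycle=8 (inject)
  1. router=(4,2) cycle=12 dir=E
  2. router=(5,2) cycle=16 dir=E
  3. router=(6,2) cycle=20 dir=E
  4. router=(7,2) cycle=24 dir=E

path = [(3,2), (4,2), (5,2), (6,2), (7,2)]
arrival = 24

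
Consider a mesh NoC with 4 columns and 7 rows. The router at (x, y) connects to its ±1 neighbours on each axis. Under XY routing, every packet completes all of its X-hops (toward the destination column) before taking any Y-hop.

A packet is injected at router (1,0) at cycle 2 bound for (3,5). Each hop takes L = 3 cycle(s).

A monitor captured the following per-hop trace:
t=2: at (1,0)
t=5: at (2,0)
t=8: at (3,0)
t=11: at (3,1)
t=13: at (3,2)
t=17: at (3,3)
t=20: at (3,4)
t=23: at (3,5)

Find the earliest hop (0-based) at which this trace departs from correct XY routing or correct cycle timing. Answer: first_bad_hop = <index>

hop 1: step (+1,+0), +3 cyc — ok
hop 2: step (+1,+0), +3 cyc — ok
hop 3: step (+0,+1), +3 cyc — ok
hop 4: step (+0,+1), +2 cyc — BAD: Δcyc=2≠L

first_bad_hop = 4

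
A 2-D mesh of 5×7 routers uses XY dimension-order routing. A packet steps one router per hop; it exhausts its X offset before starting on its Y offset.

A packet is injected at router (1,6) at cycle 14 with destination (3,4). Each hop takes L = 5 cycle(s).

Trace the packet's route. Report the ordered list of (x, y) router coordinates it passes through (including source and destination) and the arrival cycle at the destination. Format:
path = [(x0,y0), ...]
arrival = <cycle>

t=14: at (1,6)
t=19: at (2,6) after E
t=24: at (3,6) after E
t=29: at (3,5) after S
t=34: at (3,4) after S

path = [(1,6), (2,6), (3,6), (3,5), (3,4)]
arrival = 34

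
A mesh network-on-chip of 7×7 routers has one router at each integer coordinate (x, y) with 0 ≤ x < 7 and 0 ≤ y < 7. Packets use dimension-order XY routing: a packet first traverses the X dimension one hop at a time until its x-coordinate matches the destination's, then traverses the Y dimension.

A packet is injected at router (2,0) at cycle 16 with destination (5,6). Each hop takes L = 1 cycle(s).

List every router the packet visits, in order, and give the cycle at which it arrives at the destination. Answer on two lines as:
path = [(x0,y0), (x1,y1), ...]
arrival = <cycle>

path = [(2,0), (3,0), (4,0), (5,0), (5,1), (5,2), (5,3), (5,4), (5,5), (5,6)]
arrival = 25

[0] x=2 y=0 t=16
[1] x=3 y=0 t=17 →E
[2] x=4 y=0 t=18 →E
[3] x=5 y=0 t=19 →E
[4] x=5 y=1 t=20 →N
[5] x=5 y=2 t=21 →N
[6] x=5 y=3 t=22 →N
[7] x=5 y=4 t=23 →N
[8] x=5 y=5 t=24 →N
[9] x=5 y=6 t=25 →N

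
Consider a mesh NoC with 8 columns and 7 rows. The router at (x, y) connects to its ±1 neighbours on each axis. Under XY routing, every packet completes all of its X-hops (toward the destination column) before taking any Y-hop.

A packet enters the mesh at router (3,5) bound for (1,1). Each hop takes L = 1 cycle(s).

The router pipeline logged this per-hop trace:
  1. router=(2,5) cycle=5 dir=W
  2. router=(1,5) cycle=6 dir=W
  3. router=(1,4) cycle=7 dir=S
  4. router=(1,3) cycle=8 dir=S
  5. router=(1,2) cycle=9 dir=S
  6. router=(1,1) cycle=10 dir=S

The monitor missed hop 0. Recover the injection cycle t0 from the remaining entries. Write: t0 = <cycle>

t0 = 4

At hop 1 the cycle is 5; in general cyc_k = t0 + kL.
t0 = cyc[1] − L = 5 − 1 = 4.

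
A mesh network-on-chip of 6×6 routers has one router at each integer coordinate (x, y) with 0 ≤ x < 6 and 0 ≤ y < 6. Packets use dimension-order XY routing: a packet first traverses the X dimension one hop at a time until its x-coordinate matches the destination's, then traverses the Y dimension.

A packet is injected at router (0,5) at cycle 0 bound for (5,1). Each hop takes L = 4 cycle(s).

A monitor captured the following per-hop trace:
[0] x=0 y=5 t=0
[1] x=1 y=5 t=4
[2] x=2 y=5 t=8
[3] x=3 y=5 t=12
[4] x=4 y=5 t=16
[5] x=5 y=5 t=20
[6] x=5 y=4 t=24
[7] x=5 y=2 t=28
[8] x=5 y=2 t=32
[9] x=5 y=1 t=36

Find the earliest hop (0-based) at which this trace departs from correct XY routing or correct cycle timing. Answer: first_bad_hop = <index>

first_bad_hop = 7

  1: Δx=+1 Δy=+0 Δt=4 [ok]
  2: Δx=+1 Δy=+0 Δt=4 [ok]
  3: Δx=+1 Δy=+0 Δt=4 [ok]
  4: Δx=+1 Δy=+0 Δt=4 [ok]
  5: Δx=+1 Δy=+0 Δt=4 [ok]
  6: Δx=+0 Δy=-1 Δt=4 [ok]
  7: Δx=+0 Δy=-2 Δt=4 [BAD: non-unit step]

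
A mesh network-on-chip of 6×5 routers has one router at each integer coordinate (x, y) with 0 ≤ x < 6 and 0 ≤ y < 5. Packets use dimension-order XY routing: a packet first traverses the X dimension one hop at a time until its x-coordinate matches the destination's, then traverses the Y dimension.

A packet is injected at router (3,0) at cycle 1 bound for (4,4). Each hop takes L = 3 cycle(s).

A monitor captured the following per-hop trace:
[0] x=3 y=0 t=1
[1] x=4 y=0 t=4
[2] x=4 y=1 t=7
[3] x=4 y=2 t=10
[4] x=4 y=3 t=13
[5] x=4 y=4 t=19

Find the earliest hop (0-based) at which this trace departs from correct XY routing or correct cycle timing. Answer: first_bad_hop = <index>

hop 1: step (+1,+0), +3 cyc — ok
hop 2: step (+0,+1), +3 cyc — ok
hop 3: step (+0,+1), +3 cyc — ok
hop 4: step (+0,+1), +3 cyc — ok
hop 5: step (+0,+1), +6 cyc — BAD: Δcyc=6≠L

first_bad_hop = 5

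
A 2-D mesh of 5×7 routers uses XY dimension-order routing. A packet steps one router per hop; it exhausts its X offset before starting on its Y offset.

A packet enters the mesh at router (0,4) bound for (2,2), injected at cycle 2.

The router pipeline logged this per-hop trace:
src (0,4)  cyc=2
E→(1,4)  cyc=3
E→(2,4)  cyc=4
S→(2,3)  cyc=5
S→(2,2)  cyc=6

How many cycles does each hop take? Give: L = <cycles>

L = 1

cyc[1] − cyc[0] = 3 − 2 = 1.
One hop costs L cycles, so L = 1.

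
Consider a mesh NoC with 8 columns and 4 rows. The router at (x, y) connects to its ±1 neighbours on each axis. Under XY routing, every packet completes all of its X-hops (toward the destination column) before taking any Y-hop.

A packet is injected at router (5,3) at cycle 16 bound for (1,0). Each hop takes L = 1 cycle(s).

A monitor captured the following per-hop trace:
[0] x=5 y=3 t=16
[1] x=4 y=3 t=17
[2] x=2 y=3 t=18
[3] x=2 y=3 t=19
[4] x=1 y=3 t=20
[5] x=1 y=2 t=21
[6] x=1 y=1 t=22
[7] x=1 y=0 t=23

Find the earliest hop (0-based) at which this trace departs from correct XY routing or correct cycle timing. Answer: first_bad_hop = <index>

check 1→ d=(-1,0) cyc+1: ok
check 2→ d=(-2,0) cyc+1: BAD: non-unit step

first_bad_hop = 2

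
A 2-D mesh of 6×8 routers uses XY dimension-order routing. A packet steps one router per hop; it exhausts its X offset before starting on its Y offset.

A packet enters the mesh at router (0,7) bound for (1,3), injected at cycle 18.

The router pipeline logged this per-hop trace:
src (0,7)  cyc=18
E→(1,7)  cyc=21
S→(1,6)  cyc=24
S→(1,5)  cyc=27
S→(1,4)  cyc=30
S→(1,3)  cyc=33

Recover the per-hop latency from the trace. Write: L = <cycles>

L = 3

From hop 0 (18) to hop 1 (21): +3 cycles.
That increment is L by definition: L = 3.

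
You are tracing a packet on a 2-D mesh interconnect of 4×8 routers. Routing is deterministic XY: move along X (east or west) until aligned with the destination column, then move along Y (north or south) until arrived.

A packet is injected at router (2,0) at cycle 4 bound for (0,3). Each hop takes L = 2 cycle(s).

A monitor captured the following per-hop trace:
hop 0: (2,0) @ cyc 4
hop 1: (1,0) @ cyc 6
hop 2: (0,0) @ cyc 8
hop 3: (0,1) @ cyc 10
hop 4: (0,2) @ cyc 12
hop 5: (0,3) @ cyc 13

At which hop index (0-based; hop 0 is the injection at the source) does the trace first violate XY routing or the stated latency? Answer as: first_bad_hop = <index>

first_bad_hop = 5

  1: Δx=-1 Δy=+0 Δt=2 [ok]
  2: Δx=-1 Δy=+0 Δt=2 [ok]
  3: Δx=+0 Δy=+1 Δt=2 [ok]
  4: Δx=+0 Δy=+1 Δt=2 [ok]
  5: Δx=+0 Δy=+1 Δt=1 [BAD: Δcyc=1≠L]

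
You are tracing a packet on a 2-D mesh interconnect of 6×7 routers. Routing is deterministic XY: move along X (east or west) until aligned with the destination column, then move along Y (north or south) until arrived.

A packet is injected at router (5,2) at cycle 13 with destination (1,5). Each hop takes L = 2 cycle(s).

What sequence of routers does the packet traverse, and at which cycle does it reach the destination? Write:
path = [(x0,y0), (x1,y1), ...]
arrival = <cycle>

t=13: at (5,2)
t=15: at (4,2) after W
t=17: at (3,2) after W
t=19: at (2,2) after W
t=21: at (1,2) after W
t=23: at (1,3) after N
t=25: at (1,4) after N
t=27: at (1,5) after N

path = [(5,2), (4,2), (3,2), (2,2), (1,2), (1,3), (1,4), (1,5)]
arrival = 27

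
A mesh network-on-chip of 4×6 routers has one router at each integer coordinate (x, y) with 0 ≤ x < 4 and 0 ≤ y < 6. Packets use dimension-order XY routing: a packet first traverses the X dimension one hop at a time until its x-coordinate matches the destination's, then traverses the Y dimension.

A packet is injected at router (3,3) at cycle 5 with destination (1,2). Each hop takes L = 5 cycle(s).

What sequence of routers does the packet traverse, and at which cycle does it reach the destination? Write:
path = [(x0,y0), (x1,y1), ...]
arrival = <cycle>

path = [(3,3), (2,3), (1,3), (1,2)]
arrival = 20

  0. router=(3,3) cycle=5 (inject)
  1. router=(2,3) cycle=10 dir=W
  2. router=(1,3) cycle=15 dir=W
  3. router=(1,2) cycle=20 dir=S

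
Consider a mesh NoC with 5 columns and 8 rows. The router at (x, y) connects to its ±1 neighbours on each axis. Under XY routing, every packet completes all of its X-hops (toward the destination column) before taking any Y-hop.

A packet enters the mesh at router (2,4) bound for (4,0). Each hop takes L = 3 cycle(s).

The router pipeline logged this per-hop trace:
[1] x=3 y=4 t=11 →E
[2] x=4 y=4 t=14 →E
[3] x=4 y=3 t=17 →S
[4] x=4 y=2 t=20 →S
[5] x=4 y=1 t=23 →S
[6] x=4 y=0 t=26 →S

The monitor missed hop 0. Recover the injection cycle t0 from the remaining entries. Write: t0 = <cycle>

t0 = 8

The first recorded entry is hop 1 at cycle 11.
Subtract one hop: t0 = 11 − 3 = 8.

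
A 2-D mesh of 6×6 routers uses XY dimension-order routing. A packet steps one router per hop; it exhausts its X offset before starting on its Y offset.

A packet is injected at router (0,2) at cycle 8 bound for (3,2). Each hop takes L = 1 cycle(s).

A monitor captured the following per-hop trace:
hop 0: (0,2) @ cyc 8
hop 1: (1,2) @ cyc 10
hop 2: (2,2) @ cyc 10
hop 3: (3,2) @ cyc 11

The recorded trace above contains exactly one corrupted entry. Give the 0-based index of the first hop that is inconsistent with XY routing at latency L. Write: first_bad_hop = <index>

  1: Δx=+1 Δy=+0 Δt=2 [BAD: Δcyc=2≠L]

first_bad_hop = 1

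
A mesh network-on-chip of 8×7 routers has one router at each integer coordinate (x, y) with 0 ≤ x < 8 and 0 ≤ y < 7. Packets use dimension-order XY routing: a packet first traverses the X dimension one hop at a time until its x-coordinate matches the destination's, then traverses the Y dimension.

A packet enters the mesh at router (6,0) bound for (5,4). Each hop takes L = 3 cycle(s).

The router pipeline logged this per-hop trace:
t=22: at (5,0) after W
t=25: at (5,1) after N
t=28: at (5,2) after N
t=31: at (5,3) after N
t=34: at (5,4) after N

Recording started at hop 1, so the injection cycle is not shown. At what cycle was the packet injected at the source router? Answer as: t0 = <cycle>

t0 = 19

The first recorded entry is hop 1 at cycle 22.
Subtract one hop: t0 = 22 − 3 = 19.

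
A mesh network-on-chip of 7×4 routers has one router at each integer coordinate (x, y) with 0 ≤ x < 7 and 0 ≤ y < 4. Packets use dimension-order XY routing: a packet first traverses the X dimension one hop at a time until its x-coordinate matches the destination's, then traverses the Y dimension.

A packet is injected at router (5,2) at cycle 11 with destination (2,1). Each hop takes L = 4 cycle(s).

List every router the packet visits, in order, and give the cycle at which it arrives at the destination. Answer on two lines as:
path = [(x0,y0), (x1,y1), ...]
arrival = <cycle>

path = [(5,2), (4,2), (3,2), (2,2), (2,1)]
arrival = 27

hop 0: (5,2) @ cyc 11
hop 1: (4,2) @ cyc 15  [W]
hop 2: (3,2) @ cyc 19  [W]
hop 3: (2,2) @ cyc 23  [W]
hop 4: (2,1) @ cyc 27  [S]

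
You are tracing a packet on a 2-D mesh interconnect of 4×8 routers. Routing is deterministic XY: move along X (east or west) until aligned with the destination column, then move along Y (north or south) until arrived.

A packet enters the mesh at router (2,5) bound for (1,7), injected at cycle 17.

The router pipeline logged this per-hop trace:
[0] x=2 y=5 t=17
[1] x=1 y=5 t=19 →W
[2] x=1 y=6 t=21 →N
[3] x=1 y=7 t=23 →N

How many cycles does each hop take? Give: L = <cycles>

Δcyc across hop 0→1: 19 − 17 = 2.
Per-hop latency L = Δcyc = 2.

L = 2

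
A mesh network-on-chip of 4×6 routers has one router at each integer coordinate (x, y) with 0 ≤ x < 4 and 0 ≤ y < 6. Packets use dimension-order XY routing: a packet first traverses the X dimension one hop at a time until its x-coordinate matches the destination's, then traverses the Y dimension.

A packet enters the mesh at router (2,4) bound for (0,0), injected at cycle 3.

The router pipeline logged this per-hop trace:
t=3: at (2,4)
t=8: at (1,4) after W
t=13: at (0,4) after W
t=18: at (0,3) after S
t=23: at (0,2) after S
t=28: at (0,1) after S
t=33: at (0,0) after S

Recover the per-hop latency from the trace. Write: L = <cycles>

L = 5

From hop 0 (3) to hop 1 (8): +5 cycles.
Per-hop latency L = Δcyc = 5.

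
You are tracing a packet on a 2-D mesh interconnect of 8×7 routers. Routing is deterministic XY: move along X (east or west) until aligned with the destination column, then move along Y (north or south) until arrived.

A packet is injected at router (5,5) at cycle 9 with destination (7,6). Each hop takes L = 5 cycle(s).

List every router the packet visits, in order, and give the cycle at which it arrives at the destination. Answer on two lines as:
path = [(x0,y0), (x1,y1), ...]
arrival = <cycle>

src (5,5)  cyc=9
E→(6,5)  cyc=14
E→(7,5)  cyc=19
N→(7,6)  cyc=24

path = [(5,5), (6,5), (7,5), (7,6)]
arrival = 24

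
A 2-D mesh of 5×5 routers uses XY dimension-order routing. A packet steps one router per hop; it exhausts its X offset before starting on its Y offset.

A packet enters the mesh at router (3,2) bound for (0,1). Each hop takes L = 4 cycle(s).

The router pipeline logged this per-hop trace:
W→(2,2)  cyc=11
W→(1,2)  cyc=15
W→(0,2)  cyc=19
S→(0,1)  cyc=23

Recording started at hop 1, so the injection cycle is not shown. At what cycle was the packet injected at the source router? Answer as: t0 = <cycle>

The first recorded entry is hop 1 at cycle 11.
t0 = cyc[1] − L = 11 − 4 = 7.

t0 = 7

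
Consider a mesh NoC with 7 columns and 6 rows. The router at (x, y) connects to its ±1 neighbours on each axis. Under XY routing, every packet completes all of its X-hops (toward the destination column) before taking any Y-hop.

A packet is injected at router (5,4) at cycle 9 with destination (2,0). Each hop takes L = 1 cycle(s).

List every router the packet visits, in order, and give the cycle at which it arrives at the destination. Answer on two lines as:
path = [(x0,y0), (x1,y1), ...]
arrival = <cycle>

path = [(5,4), (4,4), (3,4), (2,4), (2,3), (2,2), (2,1), (2,0)]
arrival = 16

  0. router=(5,4) cycle=9 (inject)
  1. router=(4,4) cycle=10 dir=W
  2. router=(3,4) cycle=11 dir=W
  3. router=(2,4) cycle=12 dir=W
  4. router=(2,3) cycle=13 dir=S
  5. router=(2,2) cycle=14 dir=S
  6. router=(2,1) cycle=15 dir=S
  7. router=(2,0) cycle=16 dir=S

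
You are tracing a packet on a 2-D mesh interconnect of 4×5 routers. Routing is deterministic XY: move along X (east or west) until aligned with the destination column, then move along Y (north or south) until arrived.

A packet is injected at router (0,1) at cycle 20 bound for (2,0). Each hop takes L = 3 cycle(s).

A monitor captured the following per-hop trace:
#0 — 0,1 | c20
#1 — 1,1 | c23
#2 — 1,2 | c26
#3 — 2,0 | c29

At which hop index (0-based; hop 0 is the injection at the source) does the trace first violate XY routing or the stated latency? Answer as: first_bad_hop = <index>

[1] (+1,+0) / 3c ⇒ ok
[2] (+0,+1) / 3c ⇒ BAD: Y-move but x=1≠2

first_bad_hop = 2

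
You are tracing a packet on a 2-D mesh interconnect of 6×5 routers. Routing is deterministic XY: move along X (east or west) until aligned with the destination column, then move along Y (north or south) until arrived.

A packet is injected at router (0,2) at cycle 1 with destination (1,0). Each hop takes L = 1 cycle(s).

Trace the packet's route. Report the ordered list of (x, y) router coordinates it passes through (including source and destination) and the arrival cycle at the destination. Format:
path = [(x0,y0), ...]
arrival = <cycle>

path = [(0,2), (1,2), (1,1), (1,0)]
arrival = 4

[0] x=0 y=2 t=1
[1] x=1 y=2 t=2 →E
[2] x=1 y=1 t=3 →S
[3] x=1 y=0 t=4 →S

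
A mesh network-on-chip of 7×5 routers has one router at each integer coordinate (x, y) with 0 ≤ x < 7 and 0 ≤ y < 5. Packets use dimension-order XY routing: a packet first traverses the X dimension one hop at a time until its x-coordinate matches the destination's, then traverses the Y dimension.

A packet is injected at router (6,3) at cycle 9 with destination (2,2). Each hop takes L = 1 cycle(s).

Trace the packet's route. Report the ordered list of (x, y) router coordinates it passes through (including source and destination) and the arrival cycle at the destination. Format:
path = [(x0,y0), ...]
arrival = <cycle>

  0. router=(6,3) cycle=9 (inject)
  1. router=(5,3) cycle=10 dir=W
  2. router=(4,3) cycle=11 dir=W
  3. router=(3,3) cycle=12 dir=W
  4. router=(2,3) cycle=13 dir=W
  5. router=(2,2) cycle=14 dir=S

path = [(6,3), (5,3), (4,3), (3,3), (2,3), (2,2)]
arrival = 14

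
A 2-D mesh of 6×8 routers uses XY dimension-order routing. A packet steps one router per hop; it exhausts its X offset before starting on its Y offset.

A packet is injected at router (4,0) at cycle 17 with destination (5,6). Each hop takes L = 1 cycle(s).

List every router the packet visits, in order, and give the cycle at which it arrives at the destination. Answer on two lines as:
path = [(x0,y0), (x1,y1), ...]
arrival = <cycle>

src (4,0)  cyc=17
E→(5,0)  cyc=18
N→(5,1)  cyc=19
N→(5,2)  cyc=20
N→(5,3)  cyc=21
N→(5,4)  cyc=22
N→(5,5)  cyc=23
N→(5,6)  cyc=24

path = [(4,0), (5,0), (5,1), (5,2), (5,3), (5,4), (5,5), (5,6)]
arrival = 24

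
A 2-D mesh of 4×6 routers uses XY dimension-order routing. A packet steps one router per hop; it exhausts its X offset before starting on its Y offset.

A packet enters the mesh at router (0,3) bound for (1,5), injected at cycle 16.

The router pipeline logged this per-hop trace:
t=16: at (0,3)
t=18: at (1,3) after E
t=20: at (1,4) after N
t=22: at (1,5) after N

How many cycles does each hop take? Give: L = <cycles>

Between hops 0 and 1 the cycle counter advances 18 − 16 = 2.
That increment is L by definition: L = 2.

L = 2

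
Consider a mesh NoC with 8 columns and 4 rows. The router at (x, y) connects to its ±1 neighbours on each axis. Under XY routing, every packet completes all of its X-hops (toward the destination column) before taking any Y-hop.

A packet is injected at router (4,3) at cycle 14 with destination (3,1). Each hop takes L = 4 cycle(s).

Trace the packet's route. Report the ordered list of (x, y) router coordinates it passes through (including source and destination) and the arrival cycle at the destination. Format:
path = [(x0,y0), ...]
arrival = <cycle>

  0. router=(4,3) cycle=14 (inject)
  1. router=(3,3) cycle=18 dir=W
  2. router=(3,2) cycle=22 dir=S
  3. router=(3,1) cycle=26 dir=S

path = [(4,3), (3,3), (3,2), (3,1)]
arrival = 26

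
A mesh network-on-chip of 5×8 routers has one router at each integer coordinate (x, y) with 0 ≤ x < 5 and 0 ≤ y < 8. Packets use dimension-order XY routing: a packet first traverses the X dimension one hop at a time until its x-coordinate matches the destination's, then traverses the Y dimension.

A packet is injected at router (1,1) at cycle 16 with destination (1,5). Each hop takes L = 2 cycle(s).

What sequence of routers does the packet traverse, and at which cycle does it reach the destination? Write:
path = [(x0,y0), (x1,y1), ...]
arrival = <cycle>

#0 — 1,1 | c16
#1 — 1,2 | c18 | N
#2 — 1,3 | c20 | N
#3 — 1,4 | c22 | N
#4 — 1,5 | c24 | N

path = [(1,1), (1,2), (1,3), (1,4), (1,5)]
arrival = 24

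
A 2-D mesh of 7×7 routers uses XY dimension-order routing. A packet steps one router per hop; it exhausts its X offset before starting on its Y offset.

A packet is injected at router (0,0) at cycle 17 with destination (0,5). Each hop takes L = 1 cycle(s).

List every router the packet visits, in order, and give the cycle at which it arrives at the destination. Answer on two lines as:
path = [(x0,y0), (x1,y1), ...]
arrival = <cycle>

path = [(0,0), (0,1), (0,2), (0,3), (0,4), (0,5)]
arrival = 22

hop 0: (0,0) @ cyc 17
hop 1: (0,1) @ cyc 18  [N]
hop 2: (0,2) @ cyc 19  [N]
hop 3: (0,3) @ cyc 20  [N]
hop 4: (0,4) @ cyc 21  [N]
hop 5: (0,5) @ cyc 22  [N]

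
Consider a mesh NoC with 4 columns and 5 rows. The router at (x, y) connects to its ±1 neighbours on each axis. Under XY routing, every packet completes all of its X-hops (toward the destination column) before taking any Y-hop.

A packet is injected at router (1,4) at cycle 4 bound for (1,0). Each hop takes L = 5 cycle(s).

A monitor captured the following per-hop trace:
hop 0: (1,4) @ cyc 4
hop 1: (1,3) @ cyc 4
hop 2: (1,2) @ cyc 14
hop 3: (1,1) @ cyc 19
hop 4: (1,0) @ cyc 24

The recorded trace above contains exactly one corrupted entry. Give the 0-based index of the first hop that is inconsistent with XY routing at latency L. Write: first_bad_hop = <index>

first_bad_hop = 1

[1] (+0,-1) / 0c ⇒ BAD: Δcyc=0≠L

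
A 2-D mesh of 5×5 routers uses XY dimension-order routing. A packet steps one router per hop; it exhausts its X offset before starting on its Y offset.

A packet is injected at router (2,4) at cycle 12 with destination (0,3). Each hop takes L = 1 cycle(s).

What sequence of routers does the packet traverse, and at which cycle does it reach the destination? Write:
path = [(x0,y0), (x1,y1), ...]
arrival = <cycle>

path = [(2,4), (1,4), (0,4), (0,3)]
arrival = 15

t=12: at (2,4)
t=13: at (1,4) after W
t=14: at (0,4) after W
t=15: at (0,3) after S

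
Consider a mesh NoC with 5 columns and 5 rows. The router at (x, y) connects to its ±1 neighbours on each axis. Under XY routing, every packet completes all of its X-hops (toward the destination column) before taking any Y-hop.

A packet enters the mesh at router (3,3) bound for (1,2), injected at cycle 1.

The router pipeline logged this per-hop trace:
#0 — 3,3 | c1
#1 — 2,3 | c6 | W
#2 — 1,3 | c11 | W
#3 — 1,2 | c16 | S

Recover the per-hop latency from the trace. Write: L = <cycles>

From hop 0 (1) to hop 1 (6): +5 cycles.
One hop costs L cycles, so L = 5.

L = 5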